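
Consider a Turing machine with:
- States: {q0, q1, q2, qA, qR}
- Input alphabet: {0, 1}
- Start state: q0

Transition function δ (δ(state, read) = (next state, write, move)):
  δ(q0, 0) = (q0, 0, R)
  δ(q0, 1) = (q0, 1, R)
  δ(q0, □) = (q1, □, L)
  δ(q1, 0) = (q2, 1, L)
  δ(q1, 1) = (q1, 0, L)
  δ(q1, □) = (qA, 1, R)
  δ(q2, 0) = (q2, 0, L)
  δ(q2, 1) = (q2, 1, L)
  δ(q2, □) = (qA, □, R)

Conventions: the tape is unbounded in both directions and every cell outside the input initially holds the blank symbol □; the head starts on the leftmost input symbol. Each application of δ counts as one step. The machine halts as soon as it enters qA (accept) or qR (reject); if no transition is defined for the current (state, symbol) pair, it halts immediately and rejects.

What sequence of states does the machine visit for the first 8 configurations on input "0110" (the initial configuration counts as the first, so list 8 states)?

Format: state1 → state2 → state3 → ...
Step 0: [q0]0110 (head at position 0)
Step 1: δ(q0, 0) = (q0, 0, R)  ⊢  0[q0]110 (head at position 1)
Step 2: δ(q0, 1) = (q0, 1, R)  ⊢  01[q0]10 (head at position 2)
Step 3: δ(q0, 1) = (q0, 1, R)  ⊢  011[q0]0 (head at position 3)
Step 4: δ(q0, 0) = (q0, 0, R)  ⊢  0110[q0]□ (head at position 4)
Step 5: δ(q0, □) = (q1, □, L)  ⊢  011[q1]0□ (head at position 3)
Step 6: δ(q1, 0) = (q2, 1, L)  ⊢  01[q2]11□ (head at position 2)
Step 7: δ(q2, 1) = (q2, 1, L)  ⊢  0[q2]111□ (head at position 1)
Reading off the states of these 8 configurations: q0 → q0 → q0 → q0 → q0 → q1 → q2 → q2

Final answer: q0 → q0 → q0 → q0 → q0 → q1 → q2 → q2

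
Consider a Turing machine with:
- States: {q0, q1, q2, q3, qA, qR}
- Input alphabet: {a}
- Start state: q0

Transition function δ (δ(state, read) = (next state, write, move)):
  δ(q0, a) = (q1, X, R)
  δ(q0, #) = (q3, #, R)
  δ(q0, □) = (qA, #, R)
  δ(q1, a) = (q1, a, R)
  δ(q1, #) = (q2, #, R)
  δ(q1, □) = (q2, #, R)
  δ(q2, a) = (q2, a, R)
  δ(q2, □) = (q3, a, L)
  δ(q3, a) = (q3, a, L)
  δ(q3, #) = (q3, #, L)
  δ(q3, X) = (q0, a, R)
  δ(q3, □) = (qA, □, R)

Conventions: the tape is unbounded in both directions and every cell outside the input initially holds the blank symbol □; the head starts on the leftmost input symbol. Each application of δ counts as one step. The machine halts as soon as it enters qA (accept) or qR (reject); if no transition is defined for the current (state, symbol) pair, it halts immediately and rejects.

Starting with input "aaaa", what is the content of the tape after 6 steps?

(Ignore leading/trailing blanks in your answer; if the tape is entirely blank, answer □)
Step 0: [q0]aaaa (head at position 0)
Step 1: δ(q0, a) = (q1, X, R)  ⊢  X[q1]aaa (head at position 1)
Step 2: δ(q1, a) = (q1, a, R)  ⊢  Xa[q1]aa (head at position 2)
Step 3: δ(q1, a) = (q1, a, R)  ⊢  Xaa[q1]a (head at position 3)
Step 4: δ(q1, a) = (q1, a, R)  ⊢  Xaaa[q1]□ (head at position 4)
Step 5: δ(q1, □) = (q2, #, R)  ⊢  Xaaa#[q2]□ (head at position 5)
Step 6: δ(q2, □) = (q3, a, L)  ⊢  Xaaa[q3]#a (head at position 4)
Tape after 6 steps (ignoring surrounding blanks): Xaaa#a

Final answer: Tape: Xaaa#a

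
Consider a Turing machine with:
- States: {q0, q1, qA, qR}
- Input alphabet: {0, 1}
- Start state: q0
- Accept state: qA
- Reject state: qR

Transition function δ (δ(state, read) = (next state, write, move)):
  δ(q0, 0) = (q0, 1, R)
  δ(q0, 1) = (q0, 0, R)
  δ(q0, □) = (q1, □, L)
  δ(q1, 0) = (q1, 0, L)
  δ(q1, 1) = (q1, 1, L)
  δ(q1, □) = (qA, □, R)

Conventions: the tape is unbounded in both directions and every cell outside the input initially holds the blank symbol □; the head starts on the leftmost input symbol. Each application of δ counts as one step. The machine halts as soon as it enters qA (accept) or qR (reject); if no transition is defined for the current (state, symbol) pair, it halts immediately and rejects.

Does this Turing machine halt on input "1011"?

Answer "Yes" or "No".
Step 0: [q0]1011 (head at position 0)
Step 1: δ(q0, 1) = (q0, 0, R)  ⊢  0[q0]011 (head at position 1)
Step 2: δ(q0, 0) = (q0, 1, R)  ⊢  01[q0]11 (head at position 2)
Step 3: δ(q0, 1) = (q0, 0, R)  ⊢  010[q0]1 (head at position 3)
Step 4: δ(q0, 1) = (q0, 0, R)  ⊢  0100[q0]□ (head at position 4)
Step 5: δ(q0, □) = (q1, □, L)  ⊢  010[q1]0□ (head at position 3)
Step 6: δ(q1, 0) = (q1, 0, L)  ⊢  01[q1]00□ (head at position 2)
Step 7: δ(q1, 0) = (q1, 0, L)  ⊢  0[q1]100□ (head at position 1)
Step 8: δ(q1, 1) = (q1, 1, L)  ⊢  [q1]0100□ (head at position 0)
Step 9: δ(q1, 0) = (q1, 0, L)  ⊢  [q1]□0100□ (head at position -1)
Step 10: δ(q1, □) = (qA, □, R)  ⊢  □[qA]0100□ (head at position 0)
The machine is in qA, so it halts and accepts.
It halts after 10 steps.

Final answer: Yes - halts after 10 steps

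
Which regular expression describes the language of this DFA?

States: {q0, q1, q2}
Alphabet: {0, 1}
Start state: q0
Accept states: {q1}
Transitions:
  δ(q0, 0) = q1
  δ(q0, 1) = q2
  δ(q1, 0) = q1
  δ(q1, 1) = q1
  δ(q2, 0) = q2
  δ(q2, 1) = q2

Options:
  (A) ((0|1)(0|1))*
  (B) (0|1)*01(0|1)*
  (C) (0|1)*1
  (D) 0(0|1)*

Testing sample strings against the DFA:
  '10' -> rejected
  '1000' -> rejected
  '110' -> rejected
  '10' -> rejected
Checking each option for a counterexample:
  (A) ((0|1)(0|1))*: ε is rejected by the DFA but matches the regex → eliminated
  (B) (0|1)*01(0|1)*: '0' is accepted by the DFA but does not match the regex → eliminated
  (C) (0|1)*1: '0' is accepted by the DFA but does not match the regex → eliminated
  (D) 0(0|1)*: agrees with the DFA on all strings of length ≤ 4
Only (D) 0(0|1)* is consistent with the DFA.

Final answer: (D) 0(0|1)*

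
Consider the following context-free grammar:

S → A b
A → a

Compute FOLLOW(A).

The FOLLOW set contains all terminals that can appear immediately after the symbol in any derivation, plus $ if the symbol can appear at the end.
A occurs only in S → A b, where it is immediately followed by the terminal b. So FOLLOW(A) = {b}.

Final answer: {b}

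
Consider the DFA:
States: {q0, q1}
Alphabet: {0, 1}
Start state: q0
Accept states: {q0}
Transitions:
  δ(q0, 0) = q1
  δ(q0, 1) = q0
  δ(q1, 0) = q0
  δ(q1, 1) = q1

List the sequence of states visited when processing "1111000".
Starting at q0
Read '1': q0 -> q0
Read '1': q0 -> q0
Read '1': q0 -> q0
Read '1': q0 -> q0
Read '0': q0 -> q1
Read '0': q1 -> q0
Read '0': q0 -> q1

Final answer: q0 -> q0 -> q0 -> q0 -> q0 -> q1 -> q0 -> q1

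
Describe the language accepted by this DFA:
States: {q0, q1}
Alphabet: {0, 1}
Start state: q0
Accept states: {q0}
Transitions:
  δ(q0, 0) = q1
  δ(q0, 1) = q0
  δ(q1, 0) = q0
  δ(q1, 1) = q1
Analyzing the DFA structure:
Start state: q0
Accept states: {q0}
Interpreting what each state remembers (checking against the transitions):
  q0: an even number of 0s has been read so far
  q1: an odd number of 0s has been read so far
  δ(q0, 0): in q0 (an even number of 0s has been read so far), after reading 0 we have: an odd number of 0s has been read so far → q1
  δ(q0, 1): in q0 (an even number of 0s has been read so far), after reading 1 we have: an even number of 0s has been read so far → q0
  δ(q1, 0): in q1 (an odd number of 0s has been read so far), after reading 0 we have: an even number of 0s has been read so far → q0
  δ(q1, 1): in q1 (an odd number of 0s has been read so far), after reading 1 we have: an odd number of 0s has been read so far → q1
A string is accepted iff it ends in {q0}, i.e. an even number of 0s has been read so far.
Language: All binary strings with an even number of 0s

Final answer: All binary strings with an even number of 0s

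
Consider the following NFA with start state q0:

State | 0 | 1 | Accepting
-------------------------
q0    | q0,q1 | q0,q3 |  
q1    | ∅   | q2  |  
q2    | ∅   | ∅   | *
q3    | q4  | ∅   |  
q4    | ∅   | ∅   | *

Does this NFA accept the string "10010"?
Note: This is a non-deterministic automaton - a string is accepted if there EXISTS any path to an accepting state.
Track the set of states the NFA could be in: start {q0}
Read '1': {q0} → {q0, q3}
Read '0': {q0, q3} → {q0, q1, q4}
Read '0': {q0, q1, q4} → {q0, q1}
Read '1': {q0, q1} → {q0, q2, q3}
Read '0': {q0, q2, q3} → {q0, q1, q4}
Final set {q0, q1, q4} contains accepting state(s) {q4} → accepted.

Final answer: Yes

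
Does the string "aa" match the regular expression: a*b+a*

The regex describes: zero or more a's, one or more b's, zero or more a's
No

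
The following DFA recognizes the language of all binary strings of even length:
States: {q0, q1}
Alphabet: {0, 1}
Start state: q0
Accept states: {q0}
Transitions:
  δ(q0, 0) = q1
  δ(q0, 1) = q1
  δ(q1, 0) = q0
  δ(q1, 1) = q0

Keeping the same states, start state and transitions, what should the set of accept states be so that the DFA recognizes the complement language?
The DFA is complete (every state has a transition on every symbol), so the complement
is recognized by the same DFA with accepting and non-accepting states swapped.
Original accept states: {q0}
Complement accept states = All states - Original accept states
= {q0, q1} - {q0}
= {q1}
Complement language: strings of ODD length

Final answer: {q1}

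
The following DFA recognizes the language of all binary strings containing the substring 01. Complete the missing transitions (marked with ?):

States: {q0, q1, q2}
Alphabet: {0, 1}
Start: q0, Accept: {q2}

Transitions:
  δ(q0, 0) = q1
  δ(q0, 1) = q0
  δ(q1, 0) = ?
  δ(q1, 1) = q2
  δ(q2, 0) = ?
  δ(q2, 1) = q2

What each state remembers (consistent with the given transitions and accept states):
  q0: 01 not seen yet and the last symbol was not 0
  q1: 01 not seen yet and the last symbol was 0
  q2: the substring 01 has already been seen
Filling in the missing entries:
  δ(q1, 0): in q1 (01 not seen yet and the last symbol was 0), after reading 0 we have: 01 not seen yet and the last symbol was 0 → q1
  δ(q2, 0): in q2 (the substring 01 has already been seen), after reading 0 we have: the substring 01 has already been seen → q2

Final answer: δ(q1, 0) = q1; δ(q2, 0) = q2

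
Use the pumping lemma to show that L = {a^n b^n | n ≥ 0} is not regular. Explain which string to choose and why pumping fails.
Language: L = {a^n b^n | n ≥ 0} (equal numbers of a's followed by b's)
Step 1: Assume for contradiction that L is regular, with pumping length p.
Step 2: Choose s = a^p b^p. Then s ∈ L (it has p a's followed by p b's) and |s| ≥ p.
Step 3: Consider any decomposition s = xyz with |xy| ≤ p and |y| > 0. Since |xy| ≤ p and the first p symbols of s are all a's, y = a^k for some k with 1 ≤ k ≤ p.
Step 4: Pumping up (i = 2): xy²z = a^(p+k) b^p, which has more a's than b's, so xy²z ∉ L.
This contradicts the pumping lemma, so L is not regular.

Final answer: Choose s = a^p b^p. Since |xy| ≤ p, y = a^k with k ≥ 1. Then xy²z = a^(p+k) b^p ∉ L.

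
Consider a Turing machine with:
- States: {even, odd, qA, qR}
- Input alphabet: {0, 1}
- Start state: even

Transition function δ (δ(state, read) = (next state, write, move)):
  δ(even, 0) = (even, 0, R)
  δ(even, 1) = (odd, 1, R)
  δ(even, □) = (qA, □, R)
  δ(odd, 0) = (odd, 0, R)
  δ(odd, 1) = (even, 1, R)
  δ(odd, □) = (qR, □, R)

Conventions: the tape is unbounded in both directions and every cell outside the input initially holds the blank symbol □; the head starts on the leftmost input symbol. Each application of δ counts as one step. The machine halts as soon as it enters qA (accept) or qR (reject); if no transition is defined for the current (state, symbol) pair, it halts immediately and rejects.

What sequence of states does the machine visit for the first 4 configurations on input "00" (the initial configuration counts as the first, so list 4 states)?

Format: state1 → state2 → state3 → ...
Step 0: [even]00 (head at position 0)
Step 1: δ(even, 0) = (even, 0, R)  ⊢  0[even]0 (head at position 1)
Step 2: δ(even, 0) = (even, 0, R)  ⊢  00[even]□ (head at position 2)
Step 3: δ(even, □) = (qA, □, R)  ⊢  00□[qA]□ (head at position 3)
Reading off the states of these 4 configurations: even → even → even → qA

Final answer: even → even → even → qA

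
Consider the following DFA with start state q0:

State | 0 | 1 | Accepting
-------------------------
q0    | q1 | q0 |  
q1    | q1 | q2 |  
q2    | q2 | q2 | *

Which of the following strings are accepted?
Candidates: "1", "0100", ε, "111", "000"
"1": q0 → q0; q0 is not accepting → rejected
"0100": q0 → q1 → q2 → q2 → q2; q2 is accepting → accepted
ε: q0; q0 is not accepting → rejected
"111": q0 → q0 → q0 → q0; q0 is not accepting → rejected
"000": q0 → q1 → q1 → q1; q1 is not accepting → rejected

Final answer: "0100"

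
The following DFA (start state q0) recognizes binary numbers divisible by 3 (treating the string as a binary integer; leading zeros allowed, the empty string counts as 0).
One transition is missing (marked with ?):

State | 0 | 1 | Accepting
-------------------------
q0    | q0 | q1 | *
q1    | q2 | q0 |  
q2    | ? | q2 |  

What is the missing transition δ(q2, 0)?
q1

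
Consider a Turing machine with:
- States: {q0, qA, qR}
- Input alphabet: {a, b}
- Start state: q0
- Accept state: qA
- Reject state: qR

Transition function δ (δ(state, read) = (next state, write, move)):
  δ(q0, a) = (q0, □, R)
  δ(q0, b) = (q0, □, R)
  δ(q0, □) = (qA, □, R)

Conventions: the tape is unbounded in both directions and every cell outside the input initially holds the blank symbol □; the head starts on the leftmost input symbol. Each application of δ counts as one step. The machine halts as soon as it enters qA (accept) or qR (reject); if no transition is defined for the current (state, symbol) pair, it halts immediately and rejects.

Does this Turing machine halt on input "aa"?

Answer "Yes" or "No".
Step 0: [q0]aa (head at position 0)
Step 1: δ(q0, a) = (q0, □, R)  ⊢  □[q0]a (head at position 1)
Step 2: δ(q0, a) = (q0, □, R)  ⊢  □□[q0]□ (head at position 2)
Step 3: δ(q0, □) = (qA, □, R)  ⊢  □□□[qA]□ (head at position 3)
The machine is in qA, so it halts and accepts.
It halts after 3 steps.

Final answer: Yes - halts after 3 steps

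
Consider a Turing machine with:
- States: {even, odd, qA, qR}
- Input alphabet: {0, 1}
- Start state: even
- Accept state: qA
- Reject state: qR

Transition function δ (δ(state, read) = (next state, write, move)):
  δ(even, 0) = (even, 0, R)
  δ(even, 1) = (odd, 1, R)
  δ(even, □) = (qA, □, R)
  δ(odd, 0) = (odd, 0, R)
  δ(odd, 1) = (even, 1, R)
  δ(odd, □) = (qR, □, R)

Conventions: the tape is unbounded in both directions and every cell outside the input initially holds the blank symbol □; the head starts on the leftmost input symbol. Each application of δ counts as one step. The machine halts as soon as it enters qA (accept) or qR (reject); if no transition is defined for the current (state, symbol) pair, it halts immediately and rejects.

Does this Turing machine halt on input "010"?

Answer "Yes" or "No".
Step 0: [even]010 (head at position 0)
Step 1: δ(even, 0) = (even, 0, R)  ⊢  0[even]10 (head at position 1)
Step 2: δ(even, 1) = (odd, 1, R)  ⊢  01[odd]0 (head at position 2)
Step 3: δ(odd, 0) = (odd, 0, R)  ⊢  010[odd]□ (head at position 3)
Step 4: δ(odd, □) = (qR, □, R)  ⊢  010□[qR]□ (head at position 4)
The machine is in qR, so it halts and rejects.
It halts after 4 steps.

Final answer: Yes - halts after 4 steps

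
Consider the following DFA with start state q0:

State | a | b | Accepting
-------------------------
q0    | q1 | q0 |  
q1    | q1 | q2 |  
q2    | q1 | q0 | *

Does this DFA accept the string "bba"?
Start in q0.
Read 'b': q0 → q0
Read 'b': q0 → q0
Read 'a': q0 → q1
Final state q1 is not accepting, so the string is rejected.

Final answer: No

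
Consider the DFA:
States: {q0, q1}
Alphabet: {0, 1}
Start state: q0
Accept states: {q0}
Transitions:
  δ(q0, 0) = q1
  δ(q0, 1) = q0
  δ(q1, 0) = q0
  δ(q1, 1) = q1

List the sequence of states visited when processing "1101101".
Starting at q0
Read '1': q0 -> q0
Read '1': q0 -> q0
Read '0': q0 -> q1
Read '1': q1 -> q1
Read '1': q1 -> q1
Read '0': q1 -> q0
Read '1': q0 -> q0

Final answer: q0 -> q0 -> q0 -> q1 -> q1 -> q1 -> q0 -> q0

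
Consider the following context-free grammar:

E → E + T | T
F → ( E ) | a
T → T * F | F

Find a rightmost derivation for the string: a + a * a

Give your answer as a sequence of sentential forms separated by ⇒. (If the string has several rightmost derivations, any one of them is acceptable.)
Start with E.
Step 1: the rightmost non-terminal is E; apply E → E + T:  E + T
Step 2: the rightmost non-terminal is T; apply T → T * F:  E + T * F
Step 3: the rightmost non-terminal is F; apply F → a:  E + T * a
Step 4: the rightmost non-terminal is T; apply T → F:  E + F * a
Step 5: the rightmost non-terminal is F; apply F → a:  E + a * a
Step 6: the rightmost non-terminal is E; apply E → T:  T + a * a
Step 7: the rightmost non-terminal is T; apply T → F:  F + a * a
Step 8: the rightmost non-terminal is F; apply F → a:  a + a * a

Final answer: E ⇒ E + T ⇒ E + T * F ⇒ E + T * a ⇒ E + F * a ⇒ E + a * a ⇒ T + a * a ⇒ F + a * a ⇒ a + a * a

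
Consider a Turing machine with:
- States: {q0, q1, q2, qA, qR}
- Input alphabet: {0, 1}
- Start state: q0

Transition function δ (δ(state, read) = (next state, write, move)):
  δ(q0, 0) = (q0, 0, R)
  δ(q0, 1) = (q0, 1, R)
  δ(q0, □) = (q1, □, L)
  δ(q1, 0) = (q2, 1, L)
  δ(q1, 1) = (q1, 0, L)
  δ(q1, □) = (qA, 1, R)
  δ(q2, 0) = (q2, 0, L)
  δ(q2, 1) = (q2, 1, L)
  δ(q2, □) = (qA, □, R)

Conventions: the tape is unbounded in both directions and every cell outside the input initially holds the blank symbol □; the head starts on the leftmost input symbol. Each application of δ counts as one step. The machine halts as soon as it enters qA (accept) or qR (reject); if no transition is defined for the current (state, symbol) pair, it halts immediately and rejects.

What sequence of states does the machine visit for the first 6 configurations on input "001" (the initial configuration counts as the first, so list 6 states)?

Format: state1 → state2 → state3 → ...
Step 0: [q0]001 (head at position 0)
Step 1: δ(q0, 0) = (q0, 0, R)  ⊢  0[q0]01 (head at position 1)
Step 2: δ(q0, 0) = (q0, 0, R)  ⊢  00[q0]1 (head at position 2)
Step 3: δ(q0, 1) = (q0, 1, R)  ⊢  001[q0]□ (head at position 3)
Step 4: δ(q0, □) = (q1, □, L)  ⊢  00[q1]1□ (head at position 2)
Step 5: δ(q1, 1) = (q1, 0, L)  ⊢  0[q1]00□ (head at position 1)
Reading off the states of these 6 configurations: q0 → q0 → q0 → q0 → q1 → q1

Final answer: q0 → q0 → q0 → q0 → q1 → q1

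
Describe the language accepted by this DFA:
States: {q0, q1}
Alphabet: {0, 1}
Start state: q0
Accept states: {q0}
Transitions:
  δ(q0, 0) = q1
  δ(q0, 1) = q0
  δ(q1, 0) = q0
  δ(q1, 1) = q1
Analyzing the DFA structure:
Start state: q0
Accept states: {q0}
Interpreting what each state remembers (checking against the transitions):
  q0: an even number of 0s has been read so far
  q1: an odd number of 0s has been read so far
  δ(q0, 0): in q0 (an even number of 0s has been read so far), after reading 0 we have: an odd number of 0s has been read so far → q1
  δ(q0, 1): in q0 (an even number of 0s has been read so far), after reading 1 we have: an even number of 0s has been read so far → q0
  δ(q1, 0): in q1 (an odd number of 0s has been read so far), after reading 0 we have: an even number of 0s has been read so far → q0
  δ(q1, 1): in q1 (an odd number of 0s has been read so far), after reading 1 we have: an odd number of 0s has been read so far → q1
A string is accepted iff it ends in {q0}, i.e. an even number of 0s has been read so far.
Language: All binary strings with an even number of 0s

Final answer: All binary strings with an even number of 0s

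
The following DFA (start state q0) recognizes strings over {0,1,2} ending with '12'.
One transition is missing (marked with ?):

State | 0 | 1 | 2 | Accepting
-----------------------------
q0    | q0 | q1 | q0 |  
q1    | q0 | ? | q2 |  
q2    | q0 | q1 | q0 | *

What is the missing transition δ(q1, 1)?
q1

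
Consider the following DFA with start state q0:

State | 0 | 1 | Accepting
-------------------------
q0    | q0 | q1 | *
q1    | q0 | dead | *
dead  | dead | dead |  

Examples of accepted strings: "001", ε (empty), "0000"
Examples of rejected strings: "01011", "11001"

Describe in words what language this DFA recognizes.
binary strings with no two consecutive 1s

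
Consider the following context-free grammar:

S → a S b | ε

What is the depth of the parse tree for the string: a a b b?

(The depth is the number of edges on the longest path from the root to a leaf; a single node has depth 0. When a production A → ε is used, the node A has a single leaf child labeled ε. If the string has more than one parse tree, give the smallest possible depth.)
The only parse tree applies S → a S b 2 times (once per matching a…b pair) and then S → ε.
The S nodes sit at depths 0, 1, …, 2; the innermost S (depth 2) has the single child ε at depth 3.
The terminal leaves a, b are at depths 1..2, so the longest root-to-leaf path is S → S → … → S → ε with 3 edges.
Depth = 3.

Final answer: 3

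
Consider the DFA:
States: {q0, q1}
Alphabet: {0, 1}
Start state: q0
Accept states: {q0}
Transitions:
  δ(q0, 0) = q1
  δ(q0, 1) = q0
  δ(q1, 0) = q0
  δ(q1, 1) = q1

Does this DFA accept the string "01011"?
Processing string "01011":
  q0 --0--> q1
  q1 --1--> q1
  q1 --0--> q0
  q0 --1--> q0
  q0 --1--> q0
Final state: q0
Accept states: {q0}
q0 is an accept state, so the string is accepted.

Final answer: Yes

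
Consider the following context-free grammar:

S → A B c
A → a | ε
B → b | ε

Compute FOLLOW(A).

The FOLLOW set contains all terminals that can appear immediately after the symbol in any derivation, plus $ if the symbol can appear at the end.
A occurs in S → A B c followed by B c. Add FIRST(B) minus ε = {b}; B is nullable (B → ε), so what follows B can also follow A: the terminal c. FOLLOW(A) = {b, c}.

Final answer: {b, c}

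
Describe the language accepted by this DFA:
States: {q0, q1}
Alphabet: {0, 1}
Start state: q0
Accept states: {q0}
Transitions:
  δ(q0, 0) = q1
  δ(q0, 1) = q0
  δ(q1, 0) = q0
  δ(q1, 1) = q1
Analyzing the DFA structure:
Start state: q0
Accept states: {q0}
Interpreting what each state remembers (checking against the transitions):
  q0: an even number of 0s has been read so far
  q1: an odd number of 0s has been read so far
  δ(q0, 0): in q0 (an even number of 0s has been read so far), after reading 0 we have: an odd number of 0s has been read so far → q1
  δ(q0, 1): in q0 (an even number of 0s has been read so far), after reading 1 we have: an even number of 0s has been read so far → q0
  δ(q1, 0): in q1 (an odd number of 0s has been read so far), after reading 0 we have: an even number of 0s has been read so far → q0
  δ(q1, 1): in q1 (an odd number of 0s has been read so far), after reading 1 we have: an odd number of 0s has been read so far → q1
A string is accepted iff it ends in {q0}, i.e. an even number of 0s has been read so far.
Language: All binary strings with an even number of 0s

Final answer: All binary strings with an even number of 0s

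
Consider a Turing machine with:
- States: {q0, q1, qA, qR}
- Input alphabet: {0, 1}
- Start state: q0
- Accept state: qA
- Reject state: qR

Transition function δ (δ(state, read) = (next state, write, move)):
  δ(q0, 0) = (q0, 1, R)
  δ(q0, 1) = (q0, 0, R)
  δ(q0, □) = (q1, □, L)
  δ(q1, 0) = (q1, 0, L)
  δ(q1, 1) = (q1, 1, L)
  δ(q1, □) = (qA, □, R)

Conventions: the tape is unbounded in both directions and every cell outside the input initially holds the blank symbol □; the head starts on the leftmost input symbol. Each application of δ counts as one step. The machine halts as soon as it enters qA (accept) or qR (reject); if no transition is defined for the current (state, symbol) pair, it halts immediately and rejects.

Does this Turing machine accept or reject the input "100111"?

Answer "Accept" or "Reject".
Step 0: [q0]100111 (head at position 0)
Step 1: δ(q0, 1) = (q0, 0, R)  ⊢  0[q0]00111 (head at position 1)
Step 2: δ(q0, 0) = (q0, 1, R)  ⊢  01[q0]0111 (head at position 2)
Step 3: δ(q0, 0) = (q0, 1, R)  ⊢  011[q0]111 (head at position 3)
Step 4: δ(q0, 1) = (q0, 0, R)  ⊢  0110[q0]11 (head at position 4)
Step 5: δ(q0, 1) = (q0, 0, R)  ⊢  01100[q0]1 (head at position 5)
Step 6: δ(q0, 1) = (q0, 0, R)  ⊢  011000[q0]□ (head at position 6)
Step 7: δ(q0, □) = (q1, □, L)  ⊢  01100[q1]0□ (head at position 5)
Step 8: δ(q1, 0) = (q1, 0, L)  ⊢  0110[q1]00□ (head at position 4)
Step 9: δ(q1, 0) = (q1, 0, L)  ⊢  011[q1]000□ (head at position 3)
Step 10: δ(q1, 0) = (q1, 0, L)  ⊢  01[q1]1000□ (head at position 2)
Step 11: δ(q1, 1) = (q1, 1, L)  ⊢  0[q1]11000□ (head at position 1)
Step 12: δ(q1, 1) = (q1, 1, L)  ⊢  [q1]011000□ (head at position 0)
Step 13: δ(q1, 0) = (q1, 0, L)  ⊢  [q1]□011000□ (head at position -1)
Step 14: δ(q1, □) = (qA, □, R)  ⊢  □[qA]011000□ (head at position 0)
The machine is in qA, so it halts and accepts.

Final answer: Accept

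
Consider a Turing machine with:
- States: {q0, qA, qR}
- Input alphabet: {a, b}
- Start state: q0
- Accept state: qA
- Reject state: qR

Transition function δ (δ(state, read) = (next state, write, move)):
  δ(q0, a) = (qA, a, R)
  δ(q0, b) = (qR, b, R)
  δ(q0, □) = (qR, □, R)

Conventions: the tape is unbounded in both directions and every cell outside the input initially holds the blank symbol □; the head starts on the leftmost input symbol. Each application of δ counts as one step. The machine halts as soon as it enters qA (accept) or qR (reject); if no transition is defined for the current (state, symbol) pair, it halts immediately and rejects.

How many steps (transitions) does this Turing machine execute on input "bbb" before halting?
Step 0: [q0]bbb (head at position 0)
Step 1: δ(q0, b) = (qR, b, R)  ⊢  b[qR]bb (head at position 1)
The machine is in qR, so it halts and rejects.
Number of transitions executed: 1.

Final answer: 1 steps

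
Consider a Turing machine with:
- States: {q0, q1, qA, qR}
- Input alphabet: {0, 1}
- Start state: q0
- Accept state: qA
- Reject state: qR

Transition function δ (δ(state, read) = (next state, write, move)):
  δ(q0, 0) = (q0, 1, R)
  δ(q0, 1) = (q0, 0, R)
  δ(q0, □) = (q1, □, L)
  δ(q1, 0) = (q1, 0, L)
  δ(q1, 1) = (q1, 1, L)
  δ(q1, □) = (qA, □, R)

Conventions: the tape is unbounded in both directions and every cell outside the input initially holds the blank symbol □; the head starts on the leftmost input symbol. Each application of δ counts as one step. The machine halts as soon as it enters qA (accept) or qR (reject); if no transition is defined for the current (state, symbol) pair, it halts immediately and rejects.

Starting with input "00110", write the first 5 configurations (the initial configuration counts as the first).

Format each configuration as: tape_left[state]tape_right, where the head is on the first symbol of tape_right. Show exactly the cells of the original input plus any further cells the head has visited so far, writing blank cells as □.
Step 0: [q0]00110 (head at position 0)
Step 1: δ(q0, 0) = (q0, 1, R)  ⊢  1[q0]0110 (head at position 1)
Step 2: δ(q0, 0) = (q0, 1, R)  ⊢  11[q0]110 (head at position 2)
Step 3: δ(q0, 1) = (q0, 0, R)  ⊢  110[q0]10 (head at position 3)
Step 4: δ(q0, 1) = (q0, 0, R)  ⊢  1100[q0]0 (head at position 4)

Final answer: [q0]00110 ⊢ 1[q0]0110 ⊢ 11[q0]110 ⊢ 110[q0]10 ⊢ 1100[q0]0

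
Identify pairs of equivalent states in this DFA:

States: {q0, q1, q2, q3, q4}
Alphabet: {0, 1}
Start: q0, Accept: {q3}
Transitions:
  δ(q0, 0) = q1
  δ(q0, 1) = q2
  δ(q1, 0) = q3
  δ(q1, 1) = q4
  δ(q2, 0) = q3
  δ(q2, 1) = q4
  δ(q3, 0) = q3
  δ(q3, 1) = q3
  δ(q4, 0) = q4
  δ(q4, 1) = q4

Using the table-filling algorithm:
Round 0 – mark pairs where exactly one state is accepting: (q0,q3), (q1,q3), (q2,q3), (q3,q4)
Round 1 – newly marked: (q0,q1) [on 0: q1 vs q3, already marked]; (q0,q2) [on 0: q1 vs q3, already marked]; (q1,q4) [on 0: q3 vs q4, already marked]; (q2,q4) [on 0: q3 vs q4, already marked]
Round 2 – newly marked: (q0,q4) [on 0: q1 vs q4, already marked]
No further pairs can be marked.
(q1, q2) unmarked: δ(q1,0)=q3, δ(q2,0)=q3; δ(q1,1)=q4, δ(q2,1)=q4 → equivalent
Equivalent pairs: (q1, q2)

Final answer: Equivalent pairs: (q1, q2)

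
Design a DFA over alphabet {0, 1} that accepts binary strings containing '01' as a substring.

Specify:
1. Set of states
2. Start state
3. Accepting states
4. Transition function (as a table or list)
One valid DFA (any DFA recognizing the same language is acceptable):
States: {q0, q1, q2}
Start: q0
Accepting: {q2}
Transitions (accepting states marked with *):
State | 0 | 1 | Accepting
-------------------------
q0    | q1 | q0 |  
q1    | q1 | q2 |  
q2    | q2 | q2 | *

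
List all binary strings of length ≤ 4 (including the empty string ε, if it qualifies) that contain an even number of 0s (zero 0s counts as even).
Checking every binary string of length 0 to 4:
  Length 0: accepted: ε | rejected: (none)
  Length 1: accepted: 1 | rejected: 0
  Length 2: accepted: 00, 11 | rejected: 01, 10
  Length 3: accepted: 001, 010, 100, 111 | rejected: 000, 011, 101, 110
  Length 4: accepted: 0000, 0011, 0101, 0110, 1001, 1010, 1100, 1111 | rejected: 0001, 0010, 0100, 0111, 1000, 1011, 1101, 1110
Total: 16 string(s).

Final answer: ε, 1, 00, 11, 001, 010, 100, 111, 0000, 0011, 0101, 0110, 1001, 1010, 1100, 1111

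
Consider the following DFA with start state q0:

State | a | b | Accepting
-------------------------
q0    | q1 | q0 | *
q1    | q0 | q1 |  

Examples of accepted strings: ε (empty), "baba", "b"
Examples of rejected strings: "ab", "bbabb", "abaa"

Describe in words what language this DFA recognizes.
strings over {a,b} with an even number of a's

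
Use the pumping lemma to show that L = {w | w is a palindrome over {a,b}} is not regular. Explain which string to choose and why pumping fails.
Language: L = {w | w is a palindrome over {a,b}} (strings that read the same forwards and backwards)
Step 1: Assume for contradiction that L is regular, with pumping length p.
Step 2: Choose s = a^p b a^p. Then s ∈ L (it reads the same forwards and backwards) and |s| ≥ p.
Step 3: Consider any decomposition s = xyz with |xy| ≤ p and |y| > 0. Since |xy| ≤ p and the first p symbols of s are all a's, y = a^k for some k with 1 ≤ k ≤ p.
Step 4: Pumping up (i = 2): xy²z = a^(p+k) b a^p. Its reverse is a^p b a^(p+k) ≠ a^(p+k) b a^p (the single b is no longer in the middle), so xy²z is not a palindrome and xy²z ∉ L.
This contradicts the pumping lemma, so L is not regular.

Final answer: Choose s = a^p b a^p. Since |xy| ≤ p, y = a^k with k ≥ 1. Then xy²z = a^(p+k) b a^p is not a palindrome, so ∉ L.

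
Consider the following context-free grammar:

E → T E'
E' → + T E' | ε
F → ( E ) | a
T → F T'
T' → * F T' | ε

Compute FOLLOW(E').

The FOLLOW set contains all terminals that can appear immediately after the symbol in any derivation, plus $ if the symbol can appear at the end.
Useful FIRST sets: FIRST(E') = {+, ε}, FIRST(T') = {*, ε} (both E' and T' are nullable).
FOLLOW(E): E is the start symbol → $; E appears in F → ( E ) followed by ')' → FOLLOW(E) = {), $}.
FOLLOW(E'): E' appears at the right end of E → T E' and of E' → + T E', so FOLLOW(E') ⊇ FOLLOW(E) (the second occurrence adds nothing new). FOLLOW(E') = {), $}.

Final answer: {$, )}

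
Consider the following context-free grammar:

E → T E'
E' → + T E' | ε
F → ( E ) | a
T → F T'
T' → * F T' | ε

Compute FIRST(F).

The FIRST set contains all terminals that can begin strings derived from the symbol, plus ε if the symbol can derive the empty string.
FIRST(F): F → ( E ) contributes '(' and F → a contributes 'a', so FIRST(F) = {(, a}. F is not nullable.

Final answer: {(, a}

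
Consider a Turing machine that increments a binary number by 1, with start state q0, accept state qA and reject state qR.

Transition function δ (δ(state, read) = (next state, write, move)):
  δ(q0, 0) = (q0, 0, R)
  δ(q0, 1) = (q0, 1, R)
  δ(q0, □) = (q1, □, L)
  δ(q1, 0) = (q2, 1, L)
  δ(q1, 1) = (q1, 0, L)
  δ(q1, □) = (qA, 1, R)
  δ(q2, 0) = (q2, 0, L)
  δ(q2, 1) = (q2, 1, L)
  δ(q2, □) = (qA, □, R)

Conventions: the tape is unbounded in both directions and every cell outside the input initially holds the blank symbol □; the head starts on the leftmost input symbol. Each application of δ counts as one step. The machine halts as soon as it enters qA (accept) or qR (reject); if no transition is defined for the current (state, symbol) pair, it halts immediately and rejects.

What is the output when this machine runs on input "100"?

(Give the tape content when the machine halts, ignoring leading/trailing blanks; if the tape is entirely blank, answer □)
Step 0: [q0]100 (head at position 0)
Step 1: δ(q0, 1) = (q0, 1, R)  ⊢  1[q0]00 (head at position 1)
Step 2: δ(q0, 0) = (q0, 0, R)  ⊢  10[q0]0 (head at position 2)
Step 3: δ(q0, 0) = (q0, 0, R)  ⊢  100[q0]□ (head at position 3)
Step 4: δ(q0, □) = (q1, □, L)  ⊢  10[q1]0□ (head at position 2)
Step 5: δ(q1, 0) = (q2, 1, L)  ⊢  1[q2]01□ (head at position 1)
Step 6: δ(q2, 0) = (q2, 0, L)  ⊢  [q2]101□ (head at position 0)
Step 7: δ(q2, 1) = (q2, 1, L)  ⊢  [q2]□101□ (head at position -1)
Step 8: δ(q2, □) = (qA, □, R)  ⊢  □[qA]101□ (head at position 0)
The machine is in qA, so it halts and accepts.
Tape content when halted (ignoring surrounding blanks): 101

Final answer: Output: 101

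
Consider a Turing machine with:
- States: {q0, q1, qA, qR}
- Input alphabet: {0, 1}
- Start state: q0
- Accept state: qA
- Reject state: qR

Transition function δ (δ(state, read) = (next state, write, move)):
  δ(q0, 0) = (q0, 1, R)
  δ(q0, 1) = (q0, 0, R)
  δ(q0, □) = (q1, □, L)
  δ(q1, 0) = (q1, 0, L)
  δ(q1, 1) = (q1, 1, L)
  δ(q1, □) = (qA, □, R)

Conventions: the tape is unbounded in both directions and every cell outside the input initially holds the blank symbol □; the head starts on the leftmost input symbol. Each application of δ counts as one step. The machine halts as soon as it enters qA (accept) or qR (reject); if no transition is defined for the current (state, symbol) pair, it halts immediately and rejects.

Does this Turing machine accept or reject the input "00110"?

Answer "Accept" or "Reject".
Step 0: [q0]00110 (head at position 0)
Step 1: δ(q0, 0) = (q0, 1, R)  ⊢  1[q0]0110 (head at position 1)
Step 2: δ(q0, 0) = (q0, 1, R)  ⊢  11[q0]110 (head at position 2)
Step 3: δ(q0, 1) = (q0, 0, R)  ⊢  110[q0]10 (head at position 3)
Step 4: δ(q0, 1) = (q0, 0, R)  ⊢  1100[q0]0 (head at position 4)
Step 5: δ(q0, 0) = (q0, 1, R)  ⊢  11001[q0]□ (head at position 5)
Step 6: δ(q0, □) = (q1, □, L)  ⊢  1100[q1]1□ (head at position 4)
Step 7: δ(q1, 1) = (q1, 1, L)  ⊢  110[q1]01□ (head at position 3)
Step 8: δ(q1, 0) = (q1, 0, L)  ⊢  11[q1]001□ (head at position 2)
Step 9: δ(q1, 0) = (q1, 0, L)  ⊢  1[q1]1001□ (head at position 1)
Step 10: δ(q1, 1) = (q1, 1, L)  ⊢  [q1]11001□ (head at position 0)
Step 11: δ(q1, 1) = (q1, 1, L)  ⊢  [q1]□11001□ (head at position -1)
Step 12: δ(q1, □) = (qA, □, R)  ⊢  □[qA]11001□ (head at position 0)
The machine is in qA, so it halts and accepts.

Final answer: Accept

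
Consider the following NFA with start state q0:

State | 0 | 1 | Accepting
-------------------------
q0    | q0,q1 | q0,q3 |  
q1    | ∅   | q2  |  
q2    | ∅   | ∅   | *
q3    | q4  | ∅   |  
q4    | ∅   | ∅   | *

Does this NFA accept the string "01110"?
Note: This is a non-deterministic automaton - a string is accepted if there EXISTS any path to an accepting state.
Track the set of states the NFA could be in: start {q0}
Read '0': {q0} → {q0, q1}
Read '1': {q0, q1} → {q0, q2, q3}
Read '1': {q0, q2, q3} → {q0, q3}
Read '1': {q0, q3} → {q0, q3}
Read '0': {q0, q3} → {q0, q1, q4}
Final set {q0, q1, q4} contains accepting state(s) {q4} → accepted.

Final answer: Yes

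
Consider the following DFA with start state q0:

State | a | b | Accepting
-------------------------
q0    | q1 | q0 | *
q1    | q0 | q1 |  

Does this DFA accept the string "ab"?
Start in q0.
Read 'a': q0 → q1
Read 'b': q1 → q1
Final state q1 is not accepting, so the string is rejected.

Final answer: No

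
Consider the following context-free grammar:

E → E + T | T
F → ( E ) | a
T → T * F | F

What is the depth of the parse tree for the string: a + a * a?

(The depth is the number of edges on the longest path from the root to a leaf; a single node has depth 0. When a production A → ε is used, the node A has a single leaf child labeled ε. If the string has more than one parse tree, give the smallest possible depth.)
The grammar is unambiguous; the parse tree of a + a * a is:
E → E + T at the root (depth 0).
  Left E (depth 1) → T (2) → F (3) → a (4).
  Right T (depth 1) → T * F; that T (2) → F (3) → a (4); F (2) → a (3).
The longest root-to-leaf paths have 4 edges.
Depth = 4.

Final answer: 4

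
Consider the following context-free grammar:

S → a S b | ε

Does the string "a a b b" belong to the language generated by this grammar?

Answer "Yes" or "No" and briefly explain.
A derivation exists: S ⇒ a S b ⇒ a a S b b ⇒ a a b b (using S → a S b twice, then S → ε).

Final answer: Yes - a valid derivation exists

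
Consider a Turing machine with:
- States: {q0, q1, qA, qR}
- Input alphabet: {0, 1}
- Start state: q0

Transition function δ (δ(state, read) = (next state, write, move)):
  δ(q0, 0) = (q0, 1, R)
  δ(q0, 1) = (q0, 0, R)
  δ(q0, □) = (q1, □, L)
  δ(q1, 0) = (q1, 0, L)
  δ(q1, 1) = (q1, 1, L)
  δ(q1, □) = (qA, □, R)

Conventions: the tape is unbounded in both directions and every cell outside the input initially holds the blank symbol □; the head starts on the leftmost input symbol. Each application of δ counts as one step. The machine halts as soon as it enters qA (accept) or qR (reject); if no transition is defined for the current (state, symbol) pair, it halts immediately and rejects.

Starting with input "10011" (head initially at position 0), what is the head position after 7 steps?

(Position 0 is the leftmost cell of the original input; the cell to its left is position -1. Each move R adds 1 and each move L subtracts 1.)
Step 0: [q0]10011 (head at position 0)
Step 1: δ(q0, 1) = (q0, 0, R)  ⊢  0[q0]0011 (head at position 1)
Step 2: δ(q0, 0) = (q0, 1, R)  ⊢  01[q0]011 (head at position 2)
Step 3: δ(q0, 0) = (q0, 1, R)  ⊢  011[q0]11 (head at position 3)
Step 4: δ(q0, 1) = (q0, 0, R)  ⊢  0110[q0]1 (head at position 4)
Step 5: δ(q0, 1) = (q0, 0, R)  ⊢  01100[q0]□ (head at position 5)
Step 6: δ(q0, □) = (q1, □, L)  ⊢  0110[q1]0□ (head at position 4)
Step 7: δ(q1, 0) = (q1, 0, L)  ⊢  011[q1]00□ (head at position 3)
Head position after 7 steps: 3

Final answer: Position 3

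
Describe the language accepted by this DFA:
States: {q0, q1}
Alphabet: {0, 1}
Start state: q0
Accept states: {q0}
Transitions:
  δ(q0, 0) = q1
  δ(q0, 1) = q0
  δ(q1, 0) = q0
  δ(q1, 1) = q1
Analyzing the DFA structure:
Start state: q0
Accept states: {q0}
Interpreting what each state remembers (checking against the transitions):
  q0: an even number of 0s has been read so far
  q1: an odd number of 0s has been read so far
  δ(q0, 0): in q0 (an even number of 0s has been read so far), after reading 0 we have: an odd number of 0s has been read so far → q1
  δ(q0, 1): in q0 (an even number of 0s has been read so far), after reading 1 we have: an even number of 0s has been read so far → q0
  δ(q1, 0): in q1 (an odd number of 0s has been read so far), after reading 0 we have: an even number of 0s has been read so far → q0
  δ(q1, 1): in q1 (an odd number of 0s has been read so far), after reading 1 we have: an odd number of 0s has been read so far → q1
A string is accepted iff it ends in {q0}, i.e. an even number of 0s has been read so far.
Language: All binary strings with an even number of 0s

Final answer: All binary strings with an even number of 0s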